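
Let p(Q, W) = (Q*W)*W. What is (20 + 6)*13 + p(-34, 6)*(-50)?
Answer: 61538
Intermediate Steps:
p(Q, W) = Q*W**2
(20 + 6)*13 + p(-34, 6)*(-50) = (20 + 6)*13 - 34*6**2*(-50) = 26*13 - 34*36*(-50) = 338 - 1224*(-50) = 338 + 61200 = 61538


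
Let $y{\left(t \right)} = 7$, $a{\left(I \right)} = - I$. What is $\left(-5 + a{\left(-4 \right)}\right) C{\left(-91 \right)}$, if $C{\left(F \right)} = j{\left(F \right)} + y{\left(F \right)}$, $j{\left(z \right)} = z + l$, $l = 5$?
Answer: $79$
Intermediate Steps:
$j{\left(z \right)} = 5 + z$ ($j{\left(z \right)} = z + 5 = 5 + z$)
$C{\left(F \right)} = 12 + F$ ($C{\left(F \right)} = \left(5 + F\right) + 7 = 12 + F$)
$\left(-5 + a{\left(-4 \right)}\right) C{\left(-91 \right)} = \left(-5 - -4\right) \left(12 - 91\right) = \left(-5 + 4\right) \left(-79\right) = \left(-1\right) \left(-79\right) = 79$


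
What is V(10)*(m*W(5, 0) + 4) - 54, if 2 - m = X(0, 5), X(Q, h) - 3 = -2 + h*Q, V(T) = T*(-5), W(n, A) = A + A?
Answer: -254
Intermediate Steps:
W(n, A) = 2*A
V(T) = -5*T
X(Q, h) = 1 + Q*h (X(Q, h) = 3 + (-2 + h*Q) = 3 + (-2 + Q*h) = 1 + Q*h)
m = 1 (m = 2 - (1 + 0*5) = 2 - (1 + 0) = 2 - 1*1 = 2 - 1 = 1)
V(10)*(m*W(5, 0) + 4) - 54 = (-5*10)*(1*(2*0) + 4) - 54 = -50*(1*0 + 4) - 54 = -50*(0 + 4) - 54 = -50*4 - 54 = -200 - 54 = -254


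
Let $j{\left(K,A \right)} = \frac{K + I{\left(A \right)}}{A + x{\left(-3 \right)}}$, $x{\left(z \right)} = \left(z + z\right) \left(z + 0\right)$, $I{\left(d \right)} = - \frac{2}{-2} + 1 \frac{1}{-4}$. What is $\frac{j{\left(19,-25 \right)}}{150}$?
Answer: $- \frac{79}{4200} \approx -0.01881$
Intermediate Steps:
$I{\left(d \right)} = \frac{3}{4}$ ($I{\left(d \right)} = \left(-2\right) \left(- \frac{1}{2}\right) + 1 \left(- \frac{1}{4}\right) = 1 - \frac{1}{4} = \frac{3}{4}$)
$x{\left(z \right)} = 2 z^{2}$ ($x{\left(z \right)} = 2 z z = 2 z^{2}$)
$j{\left(K,A \right)} = \frac{\frac{3}{4} + K}{18 + A}$ ($j{\left(K,A \right)} = \frac{K + \frac{3}{4}}{A + 2 \left(-3\right)^{2}} = \frac{\frac{3}{4} + K}{A + 2 \cdot 9} = \frac{\frac{3}{4} + K}{A + 18} = \frac{\frac{3}{4} + K}{18 + A}$)
$\frac{j{\left(19,-25 \right)}}{150} = \frac{\frac{1}{18 - 25} \left(\frac{3}{4} + 19\right)}{150} = \frac{1}{-7} \cdot \frac{79}{4} \cdot \frac{1}{150} = \left(- \frac{1}{7}\right) \frac{79}{4} \cdot \frac{1}{150} = \left(- \frac{79}{28}\right) \frac{1}{150} = - \frac{79}{4200}$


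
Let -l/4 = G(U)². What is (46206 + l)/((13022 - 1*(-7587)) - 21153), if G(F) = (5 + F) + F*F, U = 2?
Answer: -22861/272 ≈ -84.048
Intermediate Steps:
G(F) = 5 + F + F² (G(F) = (5 + F) + F² = 5 + F + F²)
l = -484 (l = -4*(5 + 2 + 2²)² = -4*(5 + 2 + 4)² = -4*11² = -4*121 = -484)
(46206 + l)/((13022 - 1*(-7587)) - 21153) = (46206 - 484)/((13022 - 1*(-7587)) - 21153) = 45722/((13022 + 7587) - 21153) = 45722/(20609 - 21153) = 45722/(-544) = 45722*(-1/544) = -22861/272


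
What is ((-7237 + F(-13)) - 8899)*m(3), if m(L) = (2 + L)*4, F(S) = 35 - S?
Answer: -321760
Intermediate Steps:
m(L) = 8 + 4*L
((-7237 + F(-13)) - 8899)*m(3) = ((-7237 + (35 - 1*(-13))) - 8899)*(8 + 4*3) = ((-7237 + (35 + 13)) - 8899)*(8 + 12) = ((-7237 + 48) - 8899)*20 = (-7189 - 8899)*20 = -16088*20 = -321760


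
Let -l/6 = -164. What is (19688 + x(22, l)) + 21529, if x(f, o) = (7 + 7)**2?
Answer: 41413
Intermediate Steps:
l = 984 (l = -6*(-164) = 984)
x(f, o) = 196 (x(f, o) = 14**2 = 196)
(19688 + x(22, l)) + 21529 = (19688 + 196) + 21529 = 19884 + 21529 = 41413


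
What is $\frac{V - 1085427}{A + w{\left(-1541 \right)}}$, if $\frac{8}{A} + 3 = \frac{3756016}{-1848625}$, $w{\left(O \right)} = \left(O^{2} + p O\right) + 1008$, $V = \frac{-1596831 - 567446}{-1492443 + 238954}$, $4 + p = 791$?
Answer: $- \frac{6327930596095517333}{6779720192908697739} \approx -0.93336$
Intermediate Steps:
$p = 787$ ($p = -4 + 791 = 787$)
$V = \frac{2164277}{1253489}$ ($V = - \frac{2164277}{-1253489} = \left(-2164277\right) \left(- \frac{1}{1253489}\right) = \frac{2164277}{1253489} \approx 1.7266$)
$w{\left(O \right)} = 1008 + O^{2} + 787 O$ ($w{\left(O \right)} = \left(O^{2} + 787 O\right) + 1008 = 1008 + O^{2} + 787 O$)
$A = - \frac{14789000}{9301891}$ ($A = \frac{8}{-3 + \frac{3756016}{-1848625}} = \frac{8}{-3 + 3756016 \left(- \frac{1}{1848625}\right)} = \frac{8}{-3 - \frac{3756016}{1848625}} = \frac{8}{- \frac{9301891}{1848625}} = 8 \left(- \frac{1848625}{9301891}\right) = - \frac{14789000}{9301891} \approx -1.5899$)
$\frac{V - 1085427}{A + w{\left(-1541 \right)}} = \frac{\frac{2164277}{1253489} - 1085427}{- \frac{14789000}{9301891} + \left(1008 + \left(-1541\right)^{2} + 787 \left(-1541\right)\right)} = - \frac{1360568640526}{1253489 \left(- \frac{14789000}{9301891} + \left(1008 + 2374681 - 1212767\right)\right)} = - \frac{1360568640526}{1253489 \left(- \frac{14789000}{9301891} + 1162922\right)} = - \frac{1360568640526}{1253489 \cdot \frac{10817358896502}{9301891}} = \left(- \frac{1360568640526}{1253489}\right) \frac{9301891}{10817358896502} = - \frac{6327930596095517333}{6779720192908697739}$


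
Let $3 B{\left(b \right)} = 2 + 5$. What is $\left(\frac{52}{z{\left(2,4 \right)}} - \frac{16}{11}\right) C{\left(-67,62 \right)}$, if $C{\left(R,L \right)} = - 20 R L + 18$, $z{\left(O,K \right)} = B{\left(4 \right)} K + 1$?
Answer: $\frac{101379560}{341} \approx 2.973 \cdot 10^{5}$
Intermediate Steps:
$B{\left(b \right)} = \frac{7}{3}$ ($B{\left(b \right)} = \frac{2 + 5}{3} = \frac{1}{3} \cdot 7 = \frac{7}{3}$)
$z{\left(O,K \right)} = 1 + \frac{7 K}{3}$ ($z{\left(O,K \right)} = \frac{7 K}{3} + 1 = 1 + \frac{7 K}{3}$)
$C{\left(R,L \right)} = 18 - 20 L R$ ($C{\left(R,L \right)} = - 20 L R + 18 = 18 - 20 L R$)
$\left(\frac{52}{z{\left(2,4 \right)}} - \frac{16}{11}\right) C{\left(-67,62 \right)} = \left(\frac{52}{1 + \frac{7}{3} \cdot 4} - \frac{16}{11}\right) \left(18 - 1240 \left(-67\right)\right) = \left(\frac{52}{1 + \frac{28}{3}} - \frac{16}{11}\right) \left(18 + 83080\right) = \left(\frac{52}{\frac{31}{3}} - \frac{16}{11}\right) 83098 = \left(52 \cdot \frac{3}{31} - \frac{16}{11}\right) 83098 = \left(\frac{156}{31} - \frac{16}{11}\right) 83098 = \frac{1220}{341} \cdot 83098 = \frac{101379560}{341}$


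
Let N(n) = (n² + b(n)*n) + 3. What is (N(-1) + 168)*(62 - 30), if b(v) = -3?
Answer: 5600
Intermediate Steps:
N(n) = 3 + n² - 3*n (N(n) = (n² - 3*n) + 3 = 3 + n² - 3*n)
(N(-1) + 168)*(62 - 30) = ((3 + (-1)² - 3*(-1)) + 168)*(62 - 30) = ((3 + 1 + 3) + 168)*32 = (7 + 168)*32 = 175*32 = 5600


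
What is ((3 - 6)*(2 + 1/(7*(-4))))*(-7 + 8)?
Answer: -165/28 ≈ -5.8929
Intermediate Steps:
((3 - 6)*(2 + 1/(7*(-4))))*(-7 + 8) = -3*(2 + (⅐)*(-¼))*1 = -3*(2 - 1/28)*1 = -3*55/28*1 = -165/28*1 = -165/28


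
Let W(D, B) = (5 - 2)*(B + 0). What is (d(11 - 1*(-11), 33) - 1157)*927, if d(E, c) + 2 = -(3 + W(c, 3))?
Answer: -1085517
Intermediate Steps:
W(D, B) = 3*B
d(E, c) = -14 (d(E, c) = -2 - (3 + 3*3) = -2 - (3 + 9) = -2 - 1*12 = -2 - 12 = -14)
(d(11 - 1*(-11), 33) - 1157)*927 = (-14 - 1157)*927 = -1171*927 = -1085517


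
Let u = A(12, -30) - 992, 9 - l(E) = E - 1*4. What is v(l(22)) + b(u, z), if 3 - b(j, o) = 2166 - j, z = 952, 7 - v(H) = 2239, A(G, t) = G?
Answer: -5375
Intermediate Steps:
l(E) = 13 - E (l(E) = 9 - (E - 1*4) = 9 - (E - 4) = 9 - (-4 + E) = 9 + (4 - E) = 13 - E)
v(H) = -2232 (v(H) = 7 - 1*2239 = 7 - 2239 = -2232)
u = -980 (u = 12 - 992 = -980)
b(j, o) = -2163 + j (b(j, o) = 3 - (2166 - j) = 3 + (-2166 + j) = -2163 + j)
v(l(22)) + b(u, z) = -2232 + (-2163 - 980) = -2232 - 3143 = -5375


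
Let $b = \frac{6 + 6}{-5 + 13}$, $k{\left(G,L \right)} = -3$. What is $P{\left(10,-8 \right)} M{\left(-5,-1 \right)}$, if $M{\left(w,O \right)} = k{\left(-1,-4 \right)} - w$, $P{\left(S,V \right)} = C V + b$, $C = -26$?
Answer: $419$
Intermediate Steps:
$b = \frac{3}{2}$ ($b = \frac{12}{8} = 12 \cdot \frac{1}{8} = \frac{3}{2} \approx 1.5$)
$P{\left(S,V \right)} = \frac{3}{2} - 26 V$ ($P{\left(S,V \right)} = - 26 V + \frac{3}{2} = \frac{3}{2} - 26 V$)
$M{\left(w,O \right)} = -3 - w$
$P{\left(10,-8 \right)} M{\left(-5,-1 \right)} = \left(\frac{3}{2} - -208\right) \left(-3 - -5\right) = \left(\frac{3}{2} + 208\right) \left(-3 + 5\right) = \frac{419}{2} \cdot 2 = 419$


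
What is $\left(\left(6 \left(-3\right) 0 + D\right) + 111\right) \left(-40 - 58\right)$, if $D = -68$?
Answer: $-4214$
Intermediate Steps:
$\left(\left(6 \left(-3\right) 0 + D\right) + 111\right) \left(-40 - 58\right) = \left(\left(6 \left(-3\right) 0 - 68\right) + 111\right) \left(-40 - 58\right) = \left(\left(\left(-18\right) 0 - 68\right) + 111\right) \left(-98\right) = \left(\left(0 - 68\right) + 111\right) \left(-98\right) = \left(-68 + 111\right) \left(-98\right) = 43 \left(-98\right) = -4214$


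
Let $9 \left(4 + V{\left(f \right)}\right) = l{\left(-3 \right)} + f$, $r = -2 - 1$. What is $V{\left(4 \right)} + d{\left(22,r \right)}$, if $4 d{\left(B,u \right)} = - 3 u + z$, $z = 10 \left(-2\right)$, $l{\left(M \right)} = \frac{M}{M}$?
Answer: $- \frac{223}{36} \approx -6.1944$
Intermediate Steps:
$l{\left(M \right)} = 1$
$z = -20$
$r = -3$
$V{\left(f \right)} = - \frac{35}{9} + \frac{f}{9}$ ($V{\left(f \right)} = -4 + \frac{1 + f}{9} = -4 + \left(\frac{1}{9} + \frac{f}{9}\right) = - \frac{35}{9} + \frac{f}{9}$)
$d{\left(B,u \right)} = -5 - \frac{3 u}{4}$ ($d{\left(B,u \right)} = \frac{- 3 u - 20}{4} = \frac{-20 - 3 u}{4} = -5 - \frac{3 u}{4}$)
$V{\left(4 \right)} + d{\left(22,r \right)} = \left(- \frac{35}{9} + \frac{1}{9} \cdot 4\right) - \frac{11}{4} = \left(- \frac{35}{9} + \frac{4}{9}\right) + \left(-5 + \frac{9}{4}\right) = - \frac{31}{9} - \frac{11}{4} = - \frac{223}{36}$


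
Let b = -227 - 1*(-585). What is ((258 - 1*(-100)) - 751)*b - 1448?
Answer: -142142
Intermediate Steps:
b = 358 (b = -227 + 585 = 358)
((258 - 1*(-100)) - 751)*b - 1448 = ((258 - 1*(-100)) - 751)*358 - 1448 = ((258 + 100) - 751)*358 - 1448 = (358 - 751)*358 - 1448 = -393*358 - 1448 = -140694 - 1448 = -142142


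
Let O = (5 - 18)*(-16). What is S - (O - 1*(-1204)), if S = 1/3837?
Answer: -5417843/3837 ≈ -1412.0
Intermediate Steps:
O = 208 (O = -13*(-16) = 208)
S = 1/3837 ≈ 0.00026062
S - (O - 1*(-1204)) = 1/3837 - (208 - 1*(-1204)) = 1/3837 - (208 + 1204) = 1/3837 - 1*1412 = 1/3837 - 1412 = -5417843/3837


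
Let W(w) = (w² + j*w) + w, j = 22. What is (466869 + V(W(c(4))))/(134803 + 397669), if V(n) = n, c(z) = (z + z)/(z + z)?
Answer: 466893/532472 ≈ 0.87684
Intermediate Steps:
c(z) = 1 (c(z) = (2*z)/((2*z)) = (2*z)*(1/(2*z)) = 1)
W(w) = w² + 23*w (W(w) = (w² + 22*w) + w = w² + 23*w)
(466869 + V(W(c(4))))/(134803 + 397669) = (466869 + 1*(23 + 1))/(134803 + 397669) = (466869 + 1*24)/532472 = (466869 + 24)*(1/532472) = 466893*(1/532472) = 466893/532472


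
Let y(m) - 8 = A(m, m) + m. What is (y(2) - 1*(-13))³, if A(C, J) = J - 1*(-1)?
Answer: 17576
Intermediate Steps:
A(C, J) = 1 + J (A(C, J) = J + 1 = 1 + J)
y(m) = 9 + 2*m (y(m) = 8 + ((1 + m) + m) = 8 + (1 + 2*m) = 9 + 2*m)
(y(2) - 1*(-13))³ = ((9 + 2*2) - 1*(-13))³ = ((9 + 4) + 13)³ = (13 + 13)³ = 26³ = 17576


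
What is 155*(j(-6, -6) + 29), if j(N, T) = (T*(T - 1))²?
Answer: 277915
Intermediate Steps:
j(N, T) = T²*(-1 + T)² (j(N, T) = (T*(-1 + T))² = T²*(-1 + T)²)
155*(j(-6, -6) + 29) = 155*((-6)²*(-1 - 6)² + 29) = 155*(36*(-7)² + 29) = 155*(36*49 + 29) = 155*(1764 + 29) = 155*1793 = 277915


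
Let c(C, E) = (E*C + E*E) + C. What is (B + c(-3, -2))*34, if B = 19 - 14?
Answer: 408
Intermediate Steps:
B = 5
c(C, E) = C + E**2 + C*E (c(C, E) = (C*E + E**2) + C = (E**2 + C*E) + C = C + E**2 + C*E)
(B + c(-3, -2))*34 = (5 + (-3 + (-2)**2 - 3*(-2)))*34 = (5 + (-3 + 4 + 6))*34 = (5 + 7)*34 = 12*34 = 408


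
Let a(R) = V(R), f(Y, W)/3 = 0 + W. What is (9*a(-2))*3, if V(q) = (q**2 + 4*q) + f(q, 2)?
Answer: 54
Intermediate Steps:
f(Y, W) = 3*W (f(Y, W) = 3*(0 + W) = 3*W)
V(q) = 6 + q**2 + 4*q (V(q) = (q**2 + 4*q) + 3*2 = (q**2 + 4*q) + 6 = 6 + q**2 + 4*q)
a(R) = 6 + R**2 + 4*R
(9*a(-2))*3 = (9*(6 + (-2)**2 + 4*(-2)))*3 = (9*(6 + 4 - 8))*3 = (9*2)*3 = 18*3 = 54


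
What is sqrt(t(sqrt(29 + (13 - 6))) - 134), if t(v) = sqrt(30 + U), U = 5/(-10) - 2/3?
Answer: sqrt(-4824 + 6*sqrt(1038))/6 ≈ 11.342*I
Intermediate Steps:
U = -7/6 (U = 5*(-1/10) - 2*1/3 = -1/2 - 2/3 = -7/6 ≈ -1.1667)
t(v) = sqrt(1038)/6 (t(v) = sqrt(30 - 7/6) = sqrt(173/6) = sqrt(1038)/6)
sqrt(t(sqrt(29 + (13 - 6))) - 134) = sqrt(sqrt(1038)/6 - 134) = sqrt(-134 + sqrt(1038)/6)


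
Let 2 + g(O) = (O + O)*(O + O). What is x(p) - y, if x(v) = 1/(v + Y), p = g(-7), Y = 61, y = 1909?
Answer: -486794/255 ≈ -1909.0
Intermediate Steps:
g(O) = -2 + 4*O**2 (g(O) = -2 + (O + O)*(O + O) = -2 + (2*O)*(2*O) = -2 + 4*O**2)
p = 194 (p = -2 + 4*(-7)**2 = -2 + 4*49 = -2 + 196 = 194)
x(v) = 1/(61 + v) (x(v) = 1/(v + 61) = 1/(61 + v))
x(p) - y = 1/(61 + 194) - 1*1909 = 1/255 - 1909 = -486794/255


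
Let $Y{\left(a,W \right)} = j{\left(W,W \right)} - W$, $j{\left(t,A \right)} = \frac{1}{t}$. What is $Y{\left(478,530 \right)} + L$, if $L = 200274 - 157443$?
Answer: $\frac{22419531}{530} \approx 42301.0$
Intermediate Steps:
$Y{\left(a,W \right)} = \frac{1}{W} - W$
$L = 42831$
$Y{\left(478,530 \right)} + L = \left(\frac{1}{530} - 530\right) + 42831 = - \frac{280899}{530} + 42831 = \frac{22419531}{530}$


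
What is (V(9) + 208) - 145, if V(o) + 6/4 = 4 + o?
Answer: 149/2 ≈ 74.500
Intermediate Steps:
V(o) = 5/2 + o (V(o) = -3/2 + (4 + o) = 5/2 + o)
(V(9) + 208) - 145 = ((5/2 + 9) + 208) - 145 = (23/2 + 208) - 145 = 439/2 - 145 = 149/2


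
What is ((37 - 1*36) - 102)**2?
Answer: 10201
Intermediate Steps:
((37 - 1*36) - 102)**2 = ((37 - 36) - 102)**2 = (1 - 102)**2 = (-101)**2 = 10201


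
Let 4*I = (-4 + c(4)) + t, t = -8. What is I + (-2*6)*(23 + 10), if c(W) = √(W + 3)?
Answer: -399 + √7/4 ≈ -398.34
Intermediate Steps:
c(W) = √(3 + W)
I = -3 + √7/4 (I = ((-4 + √(3 + 4)) - 8)/4 = ((-4 + √7) - 8)/4 = (-12 + √7)/4 = -3 + √7/4 ≈ -2.3386)
I + (-2*6)*(23 + 10) = (-3 + √7/4) + (-2*6)*(23 + 10) = (-3 + √7/4) - 12*33 = (-3 + √7/4) - 396 = -399 + √7/4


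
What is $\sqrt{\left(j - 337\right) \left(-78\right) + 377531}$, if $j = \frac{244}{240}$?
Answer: $\frac{\sqrt{40373770}}{10} \approx 635.4$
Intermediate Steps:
$j = \frac{61}{60}$ ($j = 244 \cdot \frac{1}{240} = \frac{61}{60} \approx 1.0167$)
$\sqrt{\left(j - 337\right) \left(-78\right) + 377531} = \sqrt{\left(\frac{61}{60} - 337\right) \left(-78\right) + 377531} = \sqrt{\left(- \frac{20159}{60}\right) \left(-78\right) + 377531} = \sqrt{\frac{262067}{10} + 377531} = \sqrt{\frac{4037377}{10}} = \frac{\sqrt{40373770}}{10}$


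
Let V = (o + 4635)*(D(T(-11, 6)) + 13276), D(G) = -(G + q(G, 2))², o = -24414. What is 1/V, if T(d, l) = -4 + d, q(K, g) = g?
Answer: -1/259243353 ≈ -3.8574e-9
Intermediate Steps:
D(G) = -(2 + G)² (D(G) = -(G + 2)² = -(2 + G)²)
V = -259243353 (V = (-24414 + 4635)*(-(2 + (-4 - 11))² + 13276) = -19779*(-(2 - 15)² + 13276) = -19779*(-1*(-13)² + 13276) = -19779*(-1*169 + 13276) = -19779*(-169 + 13276) = -19779*13107 = -259243353)
1/V = 1/(-259243353) = -1/259243353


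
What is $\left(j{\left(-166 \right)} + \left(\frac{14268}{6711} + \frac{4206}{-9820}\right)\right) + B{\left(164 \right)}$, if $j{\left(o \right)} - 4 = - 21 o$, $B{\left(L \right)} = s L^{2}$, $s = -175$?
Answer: $- \frac{51659586300151}{10983670} \approx -4.7033 \cdot 10^{6}$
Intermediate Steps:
$B{\left(L \right)} = - 175 L^{2}$
$j{\left(o \right)} = 4 - 21 o$
$\left(j{\left(-166 \right)} + \left(\frac{14268}{6711} + \frac{4206}{-9820}\right)\right) + B{\left(164 \right)} = \left(\left(4 - -3486\right) + \left(\frac{14268}{6711} + \frac{4206}{-9820}\right)\right) - 175 \cdot 164^{2} = \left(\left(4 + 3486\right) + \left(14268 \cdot \frac{1}{6711} + 4206 \left(- \frac{1}{9820}\right)\right)\right) - 4706800 = \left(3490 + \left(\frac{4756}{2237} - \frac{2103}{4910}\right)\right) - 4706800 = \left(3490 + \frac{18647549}{10983670}\right) - 4706800 = \frac{38351655849}{10983670} - 4706800 = - \frac{51659586300151}{10983670}$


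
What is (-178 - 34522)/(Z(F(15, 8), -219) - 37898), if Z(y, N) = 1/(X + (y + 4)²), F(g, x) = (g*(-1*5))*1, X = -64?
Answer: 34540380/37723669 ≈ 0.91562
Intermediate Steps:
F(g, x) = -5*g (F(g, x) = (g*(-5))*1 = -5*g*1 = -5*g)
Z(y, N) = 1/(-64 + (4 + y)²) (Z(y, N) = 1/(-64 + (y + 4)²) = 1/(-64 + (4 + y)²))
(-178 - 34522)/(Z(F(15, 8), -219) - 37898) = (-178 - 34522)/(1/(-64 + (4 - 5*15)²) - 37898) = -34700/(1/(-64 + (4 - 75)²) - 37898) = -34700/(1/(-64 + (-71)²) - 37898) = -34700/(1/(-64 + 5041) - 37898) = -34700/(1/4977 - 37898) = -34700/(-188618345/4977) = -34700*(-4977/188618345) = 34540380/37723669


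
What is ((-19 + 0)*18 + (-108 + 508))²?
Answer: 3364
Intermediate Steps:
((-19 + 0)*18 + (-108 + 508))² = (-19*18 + 400)² = (-342 + 400)² = 58² = 3364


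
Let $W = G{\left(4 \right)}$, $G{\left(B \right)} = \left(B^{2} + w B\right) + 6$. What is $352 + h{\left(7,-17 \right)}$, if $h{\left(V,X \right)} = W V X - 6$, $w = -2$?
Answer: $-1320$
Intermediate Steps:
$G{\left(B \right)} = 6 + B^{2} - 2 B$ ($G{\left(B \right)} = \left(B^{2} - 2 B\right) + 6 = 6 + B^{2} - 2 B$)
$W = 14$ ($W = 6 + 4^{2} - 8 = 6 + 16 - 8 = 14$)
$h{\left(V,X \right)} = -6 + 14 V X$ ($h{\left(V,X \right)} = 14 V X - 6 = -6 + 14 V X$)
$352 + h{\left(7,-17 \right)} = 352 + \left(-6 + 14 \cdot 7 \left(-17\right)\right) = 352 - 1672 = -1320$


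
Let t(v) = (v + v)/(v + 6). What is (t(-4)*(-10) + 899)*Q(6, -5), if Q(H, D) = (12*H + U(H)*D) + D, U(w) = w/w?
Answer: 58218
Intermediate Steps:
U(w) = 1
t(v) = 2*v/(6 + v) (t(v) = (2*v)/(6 + v) = 2*v/(6 + v))
Q(H, D) = 2*D + 12*H (Q(H, D) = (12*H + 1*D) + D = (12*H + D) + D = (D + 12*H) + D = 2*D + 12*H)
(t(-4)*(-10) + 899)*Q(6, -5) = ((2*(-4)/(6 - 4))*(-10) + 899)*(2*(-5) + 12*6) = ((2*(-4)/2)*(-10) + 899)*(-10 + 72) = ((2*(-4)*(1/2))*(-10) + 899)*62 = (-4*(-10) + 899)*62 = (40 + 899)*62 = 939*62 = 58218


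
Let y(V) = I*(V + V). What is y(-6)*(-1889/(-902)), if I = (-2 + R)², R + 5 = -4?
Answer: -124674/41 ≈ -3040.8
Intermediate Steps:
R = -9 (R = -5 - 4 = -9)
I = 121 (I = (-2 - 9)² = (-11)² = 121)
y(V) = 242*V (y(V) = 121*(V + V) = 121*(2*V) = 242*V)
y(-6)*(-1889/(-902)) = (242*(-6))*(-1889/(-902)) = -(-2742828)*(-1)/902 = -1452*1889/902 = -124674/41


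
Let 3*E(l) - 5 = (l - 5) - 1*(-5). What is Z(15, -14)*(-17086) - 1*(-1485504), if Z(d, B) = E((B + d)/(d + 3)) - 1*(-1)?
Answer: 38869873/27 ≈ 1.4396e+6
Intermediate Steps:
E(l) = 5/3 + l/3 (E(l) = 5/3 + ((l - 5) - 1*(-5))/3 = 5/3 + ((-5 + l) + 5)/3 = 5/3 + l/3)
Z(d, B) = 8/3 + (B + d)/(3*(3 + d)) (Z(d, B) = (5/3 + ((B + d)/(d + 3))/3) - 1*(-1) = (5/3 + ((B + d)/(3 + d))/3) + 1 = (5/3 + (B + d)/(3*(3 + d))) + 1 = 8/3 + (B + d)/(3*(3 + d)))
Z(15, -14)*(-17086) - 1*(-1485504) = ((24 - 14 + 9*15)/(3*(3 + 15)))*(-17086) - 1*(-1485504) = ((1/3)*(24 - 14 + 135)/18)*(-17086) + 1485504 = ((1/3)*(1/18)*145)*(-17086) + 1485504 = (145/54)*(-17086) + 1485504 = -1238735/27 + 1485504 = 38869873/27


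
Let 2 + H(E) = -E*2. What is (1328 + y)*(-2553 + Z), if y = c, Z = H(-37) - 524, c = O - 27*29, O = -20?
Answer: -1577625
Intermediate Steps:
H(E) = -2 - 2*E (H(E) = -2 - E*2 = -2 - 2*E)
c = -803 (c = -20 - 27*29 = -20 - 783 = -803)
Z = -452 (Z = (-2 - 2*(-37)) - 524 = (-2 + 74) - 524 = 72 - 524 = -452)
y = -803
(1328 + y)*(-2553 + Z) = (1328 - 803)*(-2553 - 452) = 525*(-3005) = -1577625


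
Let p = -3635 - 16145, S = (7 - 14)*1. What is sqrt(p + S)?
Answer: I*sqrt(19787) ≈ 140.67*I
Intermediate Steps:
S = -7 (S = -7*1 = -7)
p = -19780
sqrt(p + S) = sqrt(-19780 - 7) = sqrt(-19787) = I*sqrt(19787)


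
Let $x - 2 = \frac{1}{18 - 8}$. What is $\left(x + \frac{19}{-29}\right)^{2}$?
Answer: $\frac{175561}{84100} \approx 2.0875$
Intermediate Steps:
$x = \frac{21}{10}$ ($x = 2 + \frac{1}{18 - 8} = 2 + \frac{1}{10} = \frac{21}{10} \approx 2.1$)
$\left(x + \frac{19}{-29}\right)^{2} = \left(\frac{21}{10} + \frac{19}{-29}\right)^{2} = \left(\frac{21}{10} + 19 \left(- \frac{1}{29}\right)\right)^{2} = \left(\frac{21}{10} - \frac{19}{29}\right)^{2} = \left(\frac{419}{290}\right)^{2} = \frac{175561}{84100}$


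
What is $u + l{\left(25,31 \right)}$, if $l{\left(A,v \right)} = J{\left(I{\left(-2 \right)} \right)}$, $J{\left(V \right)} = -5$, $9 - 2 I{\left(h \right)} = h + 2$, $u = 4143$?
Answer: $4138$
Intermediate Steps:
$I{\left(h \right)} = \frac{7}{2} - \frac{h}{2}$ ($I{\left(h \right)} = \frac{9}{2} - \frac{h + 2}{2} = \frac{9}{2} - \frac{2 + h}{2} = \frac{9}{2} - \left(1 + \frac{h}{2}\right) = \frac{7}{2} - \frac{h}{2}$)
$l{\left(A,v \right)} = -5$
$u + l{\left(25,31 \right)} = 4143 - 5 = 4138$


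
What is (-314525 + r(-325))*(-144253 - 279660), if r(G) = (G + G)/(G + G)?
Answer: 133330812412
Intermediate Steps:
r(G) = 1 (r(G) = (2*G)/((2*G)) = (2*G)*(1/(2*G)) = 1)
(-314525 + r(-325))*(-144253 - 279660) = (-314525 + 1)*(-144253 - 279660) = -314524*(-423913) = 133330812412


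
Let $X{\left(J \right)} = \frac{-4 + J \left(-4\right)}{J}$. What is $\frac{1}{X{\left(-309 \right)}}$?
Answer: $- \frac{309}{1232} \approx -0.25081$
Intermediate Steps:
$X{\left(J \right)} = \frac{-4 - 4 J}{J}$
$\frac{1}{X{\left(-309 \right)}} = \frac{1}{-4 - \frac{4}{-309}} = \frac{1}{-4 - - \frac{4}{309}} = \frac{1}{-4 + \frac{4}{309}} = \frac{1}{- \frac{1232}{309}} = - \frac{309}{1232}$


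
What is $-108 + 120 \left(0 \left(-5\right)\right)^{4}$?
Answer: $-108$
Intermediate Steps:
$-108 + 120 \left(0 \left(-5\right)\right)^{4} = -108 + 120 \cdot 0^{4} = -108 + 120 \cdot 0 = -108 + 0 = -108$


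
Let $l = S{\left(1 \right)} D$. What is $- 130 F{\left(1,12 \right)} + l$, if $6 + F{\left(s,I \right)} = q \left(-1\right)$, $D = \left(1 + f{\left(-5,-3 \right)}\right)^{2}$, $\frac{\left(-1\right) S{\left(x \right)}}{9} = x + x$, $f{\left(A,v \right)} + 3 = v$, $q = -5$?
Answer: $-320$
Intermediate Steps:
$f{\left(A,v \right)} = -3 + v$
$S{\left(x \right)} = - 18 x$ ($S{\left(x \right)} = - 9 \left(x + x\right) = - 9 \cdot 2 x = - 18 x$)
$D = 25$ ($D = \left(1 - 6\right)^{2} = \left(-5\right)^{2} = 25$)
$F{\left(s,I \right)} = -1$ ($F{\left(s,I \right)} = -6 - -5 = -6 + 5 = -1$)
$l = -450$ ($l = \left(-18\right) 1 \cdot 25 = \left(-18\right) 25 = -450$)
$- 130 F{\left(1,12 \right)} + l = \left(-130\right) \left(-1\right) - 450 = 130 - 450 = -320$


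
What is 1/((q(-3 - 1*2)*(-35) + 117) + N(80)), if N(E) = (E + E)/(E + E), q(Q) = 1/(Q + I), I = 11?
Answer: 6/673 ≈ 0.0089153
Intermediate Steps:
q(Q) = 1/(11 + Q) (q(Q) = 1/(Q + 11) = 1/(11 + Q))
N(E) = 1 (N(E) = (2*E)/((2*E)) = (2*E)*(1/(2*E)) = 1)
1/((q(-3 - 1*2)*(-35) + 117) + N(80)) = 1/((-35/(11 + (-3 - 1*2)) + 117) + 1) = 1/((-35/(11 + (-3 - 2)) + 117) + 1) = 1/((-35/(11 - 5) + 117) + 1) = 1/((-35/6 + 117) + 1) = 1/(667/6 + 1) = 1/(673/6) = 6/673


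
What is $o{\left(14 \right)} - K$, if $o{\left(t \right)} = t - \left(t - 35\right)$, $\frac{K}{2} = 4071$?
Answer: $-8107$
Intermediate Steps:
$K = 8142$ ($K = 2 \cdot 4071 = 8142$)
$o{\left(t \right)} = 35$ ($o{\left(t \right)} = t - \left(-35 + t\right) = 35$)
$o{\left(14 \right)} - K = 35 - 8142 = -8107$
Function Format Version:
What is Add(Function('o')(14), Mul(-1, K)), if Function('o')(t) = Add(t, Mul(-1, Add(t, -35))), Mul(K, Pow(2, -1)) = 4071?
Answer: -8107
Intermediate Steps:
K = 8142 (K = Mul(2, 4071) = 8142)
Function('o')(t) = 35 (Function('o')(t) = Add(t, Mul(-1, Add(-35, t))) = Add(t, Add(35, Mul(-1, t))) = 35)
Add(Function('o')(14), Mul(-1, K)) = Add(35, Mul(-1, 8142)) = Add(35, -8142) = -8107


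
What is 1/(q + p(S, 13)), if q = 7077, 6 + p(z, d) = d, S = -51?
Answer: 1/7084 ≈ 0.00014116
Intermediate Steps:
p(z, d) = -6 + d
1/(q + p(S, 13)) = 1/(7077 + (-6 + 13)) = 1/(7077 + 7) = 1/7084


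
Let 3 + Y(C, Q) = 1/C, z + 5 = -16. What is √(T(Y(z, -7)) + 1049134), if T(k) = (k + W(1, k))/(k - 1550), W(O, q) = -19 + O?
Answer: √278983879850213/16307 ≈ 1024.3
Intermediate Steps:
z = -21 (z = -5 - 16 = -21)
Y(C, Q) = -3 + 1/C
T(k) = (-18 + k)/(-1550 + k) (T(k) = (k + (-19 + 1))/(k - 1550) = (k - 18)/(-1550 + k) = (-18 + k)/(-1550 + k))
√(T(Y(z, -7)) + 1049134) = √((-18 + (-3 + 1/(-21)))/(-1550 + (-3 + 1/(-21))) + 1049134) = √((-18 + (-3 - 1/21))/(-1550 + (-3 - 1/21)) + 1049134) = √((-18 - 64/21)/(-1550 - 64/21) + 1049134) = √(-442/21/(-32614/21) + 1049134) = √(-21/32614*(-442/21) + 1049134) = √(221/16307 + 1049134) = √(17108228359/16307) = √278983879850213/16307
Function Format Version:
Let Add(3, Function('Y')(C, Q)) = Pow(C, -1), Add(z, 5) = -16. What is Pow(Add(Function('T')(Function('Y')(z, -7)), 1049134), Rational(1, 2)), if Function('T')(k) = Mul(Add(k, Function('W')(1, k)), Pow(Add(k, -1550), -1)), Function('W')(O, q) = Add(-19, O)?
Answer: Mul(Rational(1, 16307), Pow(278983879850213, Rational(1, 2))) ≈ 1024.3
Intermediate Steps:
z = -21 (z = Add(-5, -16) = -21)
Function('Y')(C, Q) = Add(-3, Pow(C, -1))
Function('T')(k) = Mul(Pow(Add(-1550, k), -1), Add(-18, k)) (Function('T')(k) = Mul(Add(k, Add(-19, 1)), Pow(Add(k, -1550), -1)) = Mul(Add(k, -18), Pow(Add(-1550, k), -1)) = Mul(Add(-18, k), Pow(Add(-1550, k), -1)) = Mul(Pow(Add(-1550, k), -1), Add(-18, k)))
Pow(Add(Function('T')(Function('Y')(z, -7)), 1049134), Rational(1, 2)) = Pow(Add(Mul(Pow(Add(-1550, Add(-3, Pow(-21, -1))), -1), Add(-18, Add(-3, Pow(-21, -1)))), 1049134), Rational(1, 2)) = Pow(Add(Mul(Pow(Add(-1550, Add(-3, Rational(-1, 21))), -1), Add(-18, Add(-3, Rational(-1, 21)))), 1049134), Rational(1, 2)) = Pow(Add(Mul(Pow(Add(-1550, Rational(-64, 21)), -1), Add(-18, Rational(-64, 21))), 1049134), Rational(1, 2)) = Pow(Add(Mul(Pow(Rational(-32614, 21), -1), Rational(-442, 21)), 1049134), Rational(1, 2)) = Pow(Add(Mul(Rational(-21, 32614), Rational(-442, 21)), 1049134), Rational(1, 2)) = Pow(Add(Rational(221, 16307), 1049134), Rational(1, 2)) = Pow(Rational(17108228359, 16307), Rational(1, 2)) = Mul(Rational(1, 16307), Pow(278983879850213, Rational(1, 2)))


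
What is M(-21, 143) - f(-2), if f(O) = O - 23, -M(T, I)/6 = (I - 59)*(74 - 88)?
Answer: 7081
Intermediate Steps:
M(T, I) = -4956 + 84*I (M(T, I) = -6*(I - 59)*(74 - 88) = -6*(-59 + I)*(-14) = -6*(826 - 14*I) = -4956 + 84*I)
f(O) = -23 + O
M(-21, 143) - f(-2) = (-4956 + 84*143) - (-23 - 2) = (-4956 + 12012) - 1*(-25) = 7056 + 25 = 7081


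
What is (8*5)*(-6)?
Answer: -240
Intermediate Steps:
(8*5)*(-6) = 40*(-6) = -240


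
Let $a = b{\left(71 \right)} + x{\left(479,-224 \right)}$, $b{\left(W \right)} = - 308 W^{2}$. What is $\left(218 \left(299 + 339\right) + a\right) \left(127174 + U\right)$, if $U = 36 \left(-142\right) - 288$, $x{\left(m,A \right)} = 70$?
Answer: $-172124382876$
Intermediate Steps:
$a = -1552558$ ($a = - 308 \cdot 71^{2} + 70 = \left(-308\right) 5041 + 70 = -1552628 + 70 = -1552558$)
$U = -5400$ ($U = -5112 - 288 = -5400$)
$\left(218 \left(299 + 339\right) + a\right) \left(127174 + U\right) = \left(218 \left(299 + 339\right) - 1552558\right) \left(127174 - 5400\right) = \left(218 \cdot 638 - 1552558\right) 121774 = \left(139084 - 1552558\right) 121774 = \left(-1413474\right) 121774 = -172124382876$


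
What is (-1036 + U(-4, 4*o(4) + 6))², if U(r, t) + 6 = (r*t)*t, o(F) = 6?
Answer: 21548164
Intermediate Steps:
U(r, t) = -6 + r*t² (U(r, t) = -6 + (r*t)*t = -6 + r*t²)
(-1036 + U(-4, 4*o(4) + 6))² = (-1036 + (-6 - 4*(4*6 + 6)²))² = (-1036 + (-6 - 4*(24 + 6)²))² = (-1036 + (-6 - 4*30²))² = (-1036 + (-6 - 4*900))² = (-1036 + (-6 - 3600))² = (-1036 - 3606)² = (-4642)² = 21548164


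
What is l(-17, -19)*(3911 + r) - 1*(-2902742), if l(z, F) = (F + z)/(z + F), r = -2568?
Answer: 2904085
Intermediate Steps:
l(z, F) = 1 (l(z, F) = (F + z)/(F + z) = 1)
l(-17, -19)*(3911 + r) - 1*(-2902742) = 1*(3911 - 2568) - 1*(-2902742) = 1*1343 + 2902742 = 1343 + 2902742 = 2904085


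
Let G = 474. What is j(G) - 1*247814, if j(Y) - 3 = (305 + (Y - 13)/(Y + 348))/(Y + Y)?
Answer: -193107957445/779256 ≈ -2.4781e+5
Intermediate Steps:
j(Y) = 3 + (305 + (-13 + Y)/(348 + Y))/(2*Y) (j(Y) = 3 + (305 + (Y - 13)/(Y + 348))/(Y + Y) = 3 + (305 + (-13 + Y)/(348 + Y))/((2*Y)) = 3 + (305 + (-13 + Y)/(348 + Y))*(1/(2*Y)) = 3 + (305 + (-13 + Y)/(348 + Y))/(2*Y))
j(G) - 1*247814 = (1/2)*(106127 + 6*474**2 + 2394*474)/(474*(348 + 474)) - 1*247814 = (1/2)*(1/474)*(106127 + 6*224676 + 1134756)/822 - 247814 = (1/2)*(1/474)*(1/822)*(106127 + 1348056 + 1134756) - 247814 = (1/2)*(1/474)*(1/822)*2588939 - 247814 = 2588939/779256 - 247814 = -193107957445/779256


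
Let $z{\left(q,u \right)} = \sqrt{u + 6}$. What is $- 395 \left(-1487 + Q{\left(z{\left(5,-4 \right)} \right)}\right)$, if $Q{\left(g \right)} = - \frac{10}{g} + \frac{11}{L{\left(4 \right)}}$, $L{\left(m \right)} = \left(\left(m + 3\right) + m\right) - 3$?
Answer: $\frac{4694575}{8} + 1975 \sqrt{2} \approx 5.8962 \cdot 10^{5}$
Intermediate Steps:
$z{\left(q,u \right)} = \sqrt{6 + u}$
$L{\left(m \right)} = 2 m$ ($L{\left(m \right)} = \left(\left(3 + m\right) + m\right) - 3 = \left(3 + 2 m\right) - 3 = 2 m$)
$Q{\left(g \right)} = \frac{11}{8} - \frac{10}{g}$ ($Q{\left(g \right)} = - \frac{10}{g} + \frac{11}{2 \cdot 4} = - \frac{10}{g} + \frac{11}{8} = \frac{11}{8} - \frac{10}{g}$)
$- 395 \left(-1487 + Q{\left(z{\left(5,-4 \right)} \right)}\right) = - 395 \left(-1487 + \left(\frac{11}{8} - \frac{10}{\sqrt{6 - 4}}\right)\right) = - 395 \left(-1487 + \left(\frac{11}{8} - \frac{10}{\sqrt{2}}\right)\right) = - 395 \left(-1487 + \left(\frac{11}{8} - 10 \frac{\sqrt{2}}{2}\right)\right) = - 395 \left(-1487 + \left(\frac{11}{8} - 5 \sqrt{2}\right)\right) = - 395 \left(- \frac{11885}{8} - 5 \sqrt{2}\right) = \frac{4694575}{8} + 1975 \sqrt{2}$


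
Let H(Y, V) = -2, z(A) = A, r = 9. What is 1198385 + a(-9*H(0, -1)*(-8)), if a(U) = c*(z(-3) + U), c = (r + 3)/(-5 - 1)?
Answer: 1198679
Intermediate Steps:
c = -2 (c = (9 + 3)/(-5 - 1) = 12/(-6) = 12*(-1/6) = -2)
a(U) = 6 - 2*U (a(U) = -2*(-3 + U) = 6 - 2*U)
1198385 + a(-9*H(0, -1)*(-8)) = 1198385 + (6 - 2*(-9*(-2))*(-8)) = 1198385 + (6 - 36*(-8)) = 1198385 + (6 - 2*(-144)) = 1198385 + (6 + 288) = 1198385 + 294 = 1198679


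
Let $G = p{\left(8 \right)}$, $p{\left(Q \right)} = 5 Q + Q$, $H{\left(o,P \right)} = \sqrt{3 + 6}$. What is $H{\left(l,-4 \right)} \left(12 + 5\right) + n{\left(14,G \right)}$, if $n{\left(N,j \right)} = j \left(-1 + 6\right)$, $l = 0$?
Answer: $291$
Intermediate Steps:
$H{\left(o,P \right)} = 3$ ($H{\left(o,P \right)} = \sqrt{9} = 3$)
$p{\left(Q \right)} = 6 Q$
$G = 48$ ($G = 6 \cdot 8 = 48$)
$n{\left(N,j \right)} = 5 j$ ($n{\left(N,j \right)} = j 5 = 5 j$)
$H{\left(l,-4 \right)} \left(12 + 5\right) + n{\left(14,G \right)} = 3 \left(12 + 5\right) + 5 \cdot 48 = 3 \cdot 17 + 240 = 51 + 240 = 291$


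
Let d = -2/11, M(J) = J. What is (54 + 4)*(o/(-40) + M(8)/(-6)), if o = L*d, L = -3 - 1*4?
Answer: -26129/330 ≈ -79.179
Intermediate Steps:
L = -7 (L = -3 - 4 = -7)
d = -2/11 (d = -2*1/11 = -2/11 ≈ -0.18182)
o = 14/11 (o = -7*(-2/11) = 14/11 ≈ 1.2727)
(54 + 4)*(o/(-40) + M(8)/(-6)) = (54 + 4)*((14/11)/(-40) + 8/(-6)) = 58*((14/11)*(-1/40) + 8*(-1/6)) = 58*(-7/220 - 4/3) = 58*(-901/660) = -26129/330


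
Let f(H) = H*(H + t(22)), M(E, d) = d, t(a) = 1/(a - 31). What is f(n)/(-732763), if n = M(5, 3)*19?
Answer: -9728/2198289 ≈ -0.0044253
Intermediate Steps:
t(a) = 1/(-31 + a)
n = 57 (n = 3*19 = 57)
f(H) = H*(-⅑ + H) (f(H) = H*(H + 1/(-31 + 22)) = H*(H + 1/(-9)) = H*(H - ⅑) = H*(-⅑ + H))
f(n)/(-732763) = (57*(-⅑ + 57))/(-732763) = (57*(512/9))*(-1/732763) = (9728/3)*(-1/732763) = -9728/2198289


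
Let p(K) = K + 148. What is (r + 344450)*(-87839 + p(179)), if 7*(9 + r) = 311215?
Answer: -238234092624/7 ≈ -3.4033e+10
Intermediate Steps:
r = 311152/7 (r = -9 + (1/7)*311215 = -9 + 311215/7 = 311152/7 ≈ 44450.)
p(K) = 148 + K
(r + 344450)*(-87839 + p(179)) = (311152/7 + 344450)*(-87839 + (148 + 179)) = 2722302*(-87839 + 327)/7 = (2722302/7)*(-87512) = -238234092624/7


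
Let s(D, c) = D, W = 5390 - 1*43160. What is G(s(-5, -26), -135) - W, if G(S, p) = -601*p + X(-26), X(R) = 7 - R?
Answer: 118938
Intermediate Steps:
W = -37770 (W = 5390 - 43160 = -37770)
G(S, p) = 33 - 601*p (G(S, p) = -601*p + (7 - 1*(-26)) = -601*p + (7 + 26) = -601*p + 33 = 33 - 601*p)
G(s(-5, -26), -135) - W = (33 - 601*(-135)) - 1*(-37770) = (33 + 81135) + 37770 = 81168 + 37770 = 118938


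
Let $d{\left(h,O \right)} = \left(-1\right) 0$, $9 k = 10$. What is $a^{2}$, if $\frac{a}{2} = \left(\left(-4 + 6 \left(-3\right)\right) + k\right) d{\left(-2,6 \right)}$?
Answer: $0$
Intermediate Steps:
$k = \frac{10}{9}$ ($k = \frac{1}{9} \cdot 10 = \frac{10}{9} \approx 1.1111$)
$d{\left(h,O \right)} = 0$
$a = 0$ ($a = 2 \left(\left(-4 + 6 \left(-3\right)\right) + \frac{10}{9}\right) 0 = 2 \left(\left(-4 - 18\right) + \frac{10}{9}\right) 0 = 2 \left(-22 + \frac{10}{9}\right) 0 = 2 \left(\left(- \frac{188}{9}\right) 0\right) = 2 \cdot 0 = 0$)
$a^{2} = 0^{2} = 0$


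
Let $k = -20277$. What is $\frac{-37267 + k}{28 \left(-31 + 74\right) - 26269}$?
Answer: $\frac{57544}{25065} \approx 2.2958$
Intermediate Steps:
$\frac{-37267 + k}{28 \left(-31 + 74\right) - 26269} = \frac{-37267 - 20277}{28 \left(-31 + 74\right) - 26269} = - \frac{57544}{28 \cdot 43 - 26269} = - \frac{57544}{1204 - 26269} = - \frac{57544}{-25065} = \left(-57544\right) \left(- \frac{1}{25065}\right) = \frac{57544}{25065}$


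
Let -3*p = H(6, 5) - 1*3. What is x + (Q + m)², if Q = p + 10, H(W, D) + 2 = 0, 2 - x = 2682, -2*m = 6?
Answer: -23444/9 ≈ -2604.9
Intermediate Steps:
m = -3 (m = -½*6 = -3)
x = -2680 (x = 2 - 1*2682 = 2 - 2682 = -2680)
H(W, D) = -2 (H(W, D) = -2 + 0 = -2)
p = 5/3 (p = -(-2 - 1*3)/3 = -(-2 - 3)/3 = -⅓*(-5) = 5/3 ≈ 1.6667)
Q = 35/3 (Q = 5/3 + 10 = 35/3 ≈ 11.667)
x + (Q + m)² = -2680 + (35/3 - 3)² = -2680 + (26/3)² = -2680 + 676/9 = -23444/9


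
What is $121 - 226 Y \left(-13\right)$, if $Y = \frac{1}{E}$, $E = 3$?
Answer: $\frac{3301}{3} \approx 1100.3$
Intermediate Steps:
$Y = \frac{1}{3} \approx 0.33333$
$121 - 226 Y \left(-13\right) = 121 - 226 \cdot \frac{1}{3} \left(-13\right) = 121 - - \frac{2938}{3} = 121 + \frac{2938}{3} = \frac{3301}{3}$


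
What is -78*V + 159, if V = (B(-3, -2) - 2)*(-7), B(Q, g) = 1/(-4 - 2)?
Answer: -1024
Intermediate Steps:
B(Q, g) = -⅙ (B(Q, g) = 1/(-6) = -⅙)
V = 91/6 (V = (-⅙ - 2)*(-7) = -13/6*(-7) = 91/6 ≈ 15.167)
-78*V + 159 = -78*91/6 + 159 = -1183 + 159 = -1024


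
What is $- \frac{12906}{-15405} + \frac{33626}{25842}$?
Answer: $\frac{141920897}{66349335} \approx 2.139$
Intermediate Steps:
$- \frac{12906}{-15405} + \frac{33626}{25842} = \left(-12906\right) \left(- \frac{1}{15405}\right) + 33626 \cdot \frac{1}{25842} = \frac{4302}{5135} + \frac{16813}{12921} = \frac{141920897}{66349335}$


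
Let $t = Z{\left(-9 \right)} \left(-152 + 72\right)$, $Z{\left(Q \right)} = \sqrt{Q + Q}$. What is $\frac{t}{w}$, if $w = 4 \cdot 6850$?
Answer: $- \frac{6 i \sqrt{2}}{685} \approx - 0.012387 i$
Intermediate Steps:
$Z{\left(Q \right)} = \sqrt{2} \sqrt{Q}$ ($Z{\left(Q \right)} = \sqrt{2 Q} = \sqrt{2} \sqrt{Q}$)
$w = 27400$
$t = - 240 i \sqrt{2}$ ($t = \sqrt{2} \sqrt{-9} \left(-152 + 72\right) = \sqrt{2} \cdot 3 i \left(-80\right) = 3 i \sqrt{2} \left(-80\right) = - 240 i \sqrt{2} \approx - 339.41 i$)
$\frac{t}{w} = \frac{\left(-240\right) i \sqrt{2}}{27400} = - 240 i \sqrt{2} \cdot \frac{1}{27400} = - \frac{6 i \sqrt{2}}{685}$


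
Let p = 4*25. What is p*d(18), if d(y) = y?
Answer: 1800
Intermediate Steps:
p = 100
p*d(18) = 100*18 = 1800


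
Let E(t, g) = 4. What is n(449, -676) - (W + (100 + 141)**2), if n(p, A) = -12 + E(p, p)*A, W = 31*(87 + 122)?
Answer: -67276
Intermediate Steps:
W = 6479 (W = 31*209 = 6479)
n(p, A) = -12 + 4*A
n(449, -676) - (W + (100 + 141)**2) = (-12 + 4*(-676)) - (6479 + (100 + 141)**2) = (-12 - 2704) - (6479 + 241**2) = -2716 - (6479 + 58081) = -2716 - 1*64560 = -2716 - 64560 = -67276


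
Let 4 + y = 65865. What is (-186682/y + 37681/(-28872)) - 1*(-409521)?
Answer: 778712196047587/1901538792 ≈ 4.0952e+5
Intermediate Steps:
y = 65861 (y = -4 + 65865 = 65861)
(-186682/y + 37681/(-28872)) - 1*(-409521) = (-186682/65861 + 37681/(-28872)) - 1*(-409521) = (-186682*1/65861 + 37681*(-1/28872)) + 409521 = (-186682/65861 - 37681/28872) + 409521 = -7871591045/1901538792 + 409521 = 778712196047587/1901538792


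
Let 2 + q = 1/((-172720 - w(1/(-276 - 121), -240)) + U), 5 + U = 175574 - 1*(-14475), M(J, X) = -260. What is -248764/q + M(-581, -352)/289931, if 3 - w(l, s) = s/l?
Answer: 8121278974821424/65292751131 ≈ 1.2438e+5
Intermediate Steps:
U = 190044 (U = -5 + (175574 - 1*(-14475)) = -5 + (175574 + 14475) = -5 + 190049 = 190044)
w(l, s) = 3 - s/l
q = -225201/112601 (q = -2 + 1/((-172720 - (3 - 1*(-240)/1/(-276 - 121))) + 190044) = -2 + 1/((-172720 - (3 - 1*(-240)/1/(-397))) + 190044) = -2 + 1/((-172720 - (3 - 1*(-240)/(-1/397))) + 190044) = -2 + 1/((-172720 - (3 - 1*(-240)*(-397))) + 190044) = -2 + 1/((-172720 - (3 - 95280)) + 190044) = -2 + 1/((-172720 - 1*(-95277)) + 190044) = -2 + 1/((-172720 + 95277) + 190044) = -2 + 1/(-77443 + 190044) = -2 + 1/112601 = -225201/112601 ≈ -2.0000)
-248764/q + M(-581, -352)/289931 = -248764/(-225201/112601) - 260/289931 = -248764*(-112601/225201) - 260*1/289931 = 28011075164/225201 - 260/289931 = 8121278974821424/65292751131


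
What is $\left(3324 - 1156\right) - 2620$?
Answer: $-452$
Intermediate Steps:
$\left(3324 - 1156\right) - 2620 = 2168 - 2620 = -452$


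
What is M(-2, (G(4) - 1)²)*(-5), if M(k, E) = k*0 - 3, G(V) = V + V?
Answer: 15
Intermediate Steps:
G(V) = 2*V
M(k, E) = -3 (M(k, E) = 0 - 3 = -3)
M(-2, (G(4) - 1)²)*(-5) = -3*(-5) = 15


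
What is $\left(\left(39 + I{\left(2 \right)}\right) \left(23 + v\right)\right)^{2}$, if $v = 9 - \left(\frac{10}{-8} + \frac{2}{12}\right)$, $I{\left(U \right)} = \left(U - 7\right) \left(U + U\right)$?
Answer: $\frac{56896849}{144} \approx 3.9512 \cdot 10^{5}$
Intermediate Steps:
$I{\left(U \right)} = 2 U \left(-7 + U\right)$ ($I{\left(U \right)} = \left(-7 + U\right) 2 U = 2 U \left(-7 + U\right)$)
$v = \frac{121}{12}$ ($v = 9 - \left(10 \left(- \frac{1}{8}\right) + 2 \cdot \frac{1}{12}\right) = 9 - \left(- \frac{5}{4} + \frac{1}{6}\right) = 9 - - \frac{13}{12} = 9 + \frac{13}{12} = \frac{121}{12} \approx 10.083$)
$\left(\left(39 + I{\left(2 \right)}\right) \left(23 + v\right)\right)^{2} = \left(\left(39 + 2 \cdot 2 \left(-7 + 2\right)\right) \left(23 + \frac{121}{12}\right)\right)^{2} = \left(\left(39 + 2 \cdot 2 \left(-5\right)\right) \frac{397}{12}\right)^{2} = \left(\left(39 - 20\right) \frac{397}{12}\right)^{2} = \left(19 \cdot \frac{397}{12}\right)^{2} = \left(\frac{7543}{12}\right)^{2} = \frac{56896849}{144}$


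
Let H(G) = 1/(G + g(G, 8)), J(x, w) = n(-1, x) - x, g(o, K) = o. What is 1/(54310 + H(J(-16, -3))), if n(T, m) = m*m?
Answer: 544/29544641 ≈ 1.8413e-5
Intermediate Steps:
n(T, m) = m²
J(x, w) = x² - x
H(G) = 1/(2*G) (H(G) = 1/(G + G) = 1/(2*G))
1/(54310 + H(J(-16, -3))) = 1/(54310 + 1/(2*((-16*(-1 - 16))))) = 1/(54310 + 1/(2*((-16*(-17))))) = 1/(54310 + (½)/272) = 1/(54310 + (½)*(1/272)) = 1/(54310 + 1/544) = 1/(29544641/544) = 544/29544641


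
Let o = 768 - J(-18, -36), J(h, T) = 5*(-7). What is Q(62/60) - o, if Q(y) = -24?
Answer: -827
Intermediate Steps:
J(h, T) = -35
o = 803 (o = 768 - 1*(-35) = 768 + 35 = 803)
Q(62/60) - o = -24 - 1*803 = -24 - 803 = -827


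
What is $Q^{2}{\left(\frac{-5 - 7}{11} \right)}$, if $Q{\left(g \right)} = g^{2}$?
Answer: $\frac{20736}{14641} \approx 1.4163$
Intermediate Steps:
$Q^{2}{\left(\frac{-5 - 7}{11} \right)} = \left(\left(\frac{-5 - 7}{11}\right)^{2}\right)^{2} = \left(\left(\left(-5 - 7\right) \frac{1}{11}\right)^{2}\right)^{2} = \left(\left(\left(-12\right) \frac{1}{11}\right)^{2}\right)^{2} = \left(\left(- \frac{12}{11}\right)^{2}\right)^{2} = \left(\frac{144}{121}\right)^{2} = \frac{20736}{14641}$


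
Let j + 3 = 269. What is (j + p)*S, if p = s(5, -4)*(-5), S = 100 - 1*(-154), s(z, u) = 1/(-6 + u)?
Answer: 67691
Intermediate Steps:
j = 266 (j = -3 + 269 = 266)
S = 254 (S = 100 + 154 = 254)
p = ½ (p = -5/(-6 - 4) = -5/(-10) = -⅒*(-5) = ½ ≈ 0.50000)
(j + p)*S = (266 + ½)*254 = (533/2)*254 = 67691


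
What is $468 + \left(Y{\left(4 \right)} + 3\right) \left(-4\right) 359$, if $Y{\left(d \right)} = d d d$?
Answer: $-95744$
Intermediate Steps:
$Y{\left(d \right)} = d^{3}$ ($Y{\left(d \right)} = d^{2} d = d^{3}$)
$468 + \left(Y{\left(4 \right)} + 3\right) \left(-4\right) 359 = 468 + \left(4^{3} + 3\right) \left(-4\right) 359 = 468 + \left(64 + 3\right) \left(-4\right) 359 = 468 + 67 \left(-4\right) 359 = 468 - 96212 = -95744$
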